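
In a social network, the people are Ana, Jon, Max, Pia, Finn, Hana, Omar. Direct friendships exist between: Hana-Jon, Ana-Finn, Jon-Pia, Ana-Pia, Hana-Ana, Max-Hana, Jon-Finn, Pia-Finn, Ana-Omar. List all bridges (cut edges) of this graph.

The edges on the cycle Hana-Jon-Pia-Ana-Hana are not bridges since each lies on that cycle.
But removing Omar-Ana disconnects Omar from Ana; removing Max-Hana disconnects Max from Hana — these are bridges.

Ana-Omar, Hana-Max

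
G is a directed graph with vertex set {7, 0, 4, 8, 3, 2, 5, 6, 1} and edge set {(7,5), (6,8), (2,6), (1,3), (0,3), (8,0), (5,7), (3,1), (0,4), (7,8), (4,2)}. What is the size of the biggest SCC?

5

{0, 2, 4, 6, 8} are all mutually reachable — one SCC of size 5.
{1, 3} are all mutually reachable — one SCC of size 2.
{5, 7} are all mutually reachable — one SCC of size 2.
The largest has 5 vertices.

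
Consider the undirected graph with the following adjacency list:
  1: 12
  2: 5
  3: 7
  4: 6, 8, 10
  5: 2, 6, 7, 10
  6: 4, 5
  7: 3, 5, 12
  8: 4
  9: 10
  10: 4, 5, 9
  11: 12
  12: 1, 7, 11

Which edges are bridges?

1-12, 10-9, 11-12, 12-7, 2-5, 3-7, 4-8, 5-7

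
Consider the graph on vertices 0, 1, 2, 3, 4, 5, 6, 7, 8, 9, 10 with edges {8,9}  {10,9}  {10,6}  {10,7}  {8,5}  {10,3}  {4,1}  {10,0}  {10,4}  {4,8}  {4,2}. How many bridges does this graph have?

7

The edges on the cycle 10-4-8-9-10 are not bridges since each lies on that cycle.
But removing 8—5 disconnects 8 from 5; removing 10—0 disconnects 10 from 0; removing 10—6 disconnects 10 from 6; removing 1—4 disconnects 1 from 4 — these are bridges.
In total 7 edges are bridges.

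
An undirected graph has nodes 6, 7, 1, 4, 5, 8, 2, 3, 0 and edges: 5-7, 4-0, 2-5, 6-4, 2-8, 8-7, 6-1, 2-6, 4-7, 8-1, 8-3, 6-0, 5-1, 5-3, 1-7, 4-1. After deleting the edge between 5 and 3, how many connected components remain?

5 and 3 are still connected via 5-2-8-3, so the component count stays at 1.

1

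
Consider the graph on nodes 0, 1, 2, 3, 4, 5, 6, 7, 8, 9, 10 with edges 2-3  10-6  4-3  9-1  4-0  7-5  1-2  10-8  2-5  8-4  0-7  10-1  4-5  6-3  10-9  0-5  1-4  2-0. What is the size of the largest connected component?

Starting from 0 we can reach 0, 1, 2, 3, 4, 5, 6, 7, 8, 9, 10. That is one component of size 11.
The largest has 11 vertices.

11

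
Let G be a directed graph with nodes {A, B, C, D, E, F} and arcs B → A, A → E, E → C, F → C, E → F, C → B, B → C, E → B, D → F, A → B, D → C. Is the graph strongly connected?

No

There is no directed path from B to D, so the graph is not strongly connected.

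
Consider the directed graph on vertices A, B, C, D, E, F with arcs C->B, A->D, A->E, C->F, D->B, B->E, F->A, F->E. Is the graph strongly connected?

There is no directed path from D to F, so the graph is not strongly connected.

No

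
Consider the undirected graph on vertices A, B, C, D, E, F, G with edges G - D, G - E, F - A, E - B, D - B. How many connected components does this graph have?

3

C is isolated — a component by itself.
Starting from A we can reach A, F. That is one component of size 2.
Starting from B we can reach B, D, E, G. That is one component of size 4.
Total: 3 components.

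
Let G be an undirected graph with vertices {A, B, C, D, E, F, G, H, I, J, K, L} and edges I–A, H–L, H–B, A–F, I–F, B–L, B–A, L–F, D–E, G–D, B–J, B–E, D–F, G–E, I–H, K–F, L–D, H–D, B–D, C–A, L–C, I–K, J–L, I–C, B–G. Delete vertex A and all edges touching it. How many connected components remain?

1

With A gone, the remaining components are: {B, C, D, E, F, G, H, I, J, K, L}.
That is 1 component.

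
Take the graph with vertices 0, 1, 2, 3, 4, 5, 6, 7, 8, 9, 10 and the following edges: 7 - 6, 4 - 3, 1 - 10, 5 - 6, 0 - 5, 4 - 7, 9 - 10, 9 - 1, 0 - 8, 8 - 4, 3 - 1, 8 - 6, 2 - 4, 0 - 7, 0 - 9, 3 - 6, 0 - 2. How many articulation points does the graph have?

Removing 6, for instance, still leaves 1 component. No single vertex removal increases the component count — the graph has no articulation points.

0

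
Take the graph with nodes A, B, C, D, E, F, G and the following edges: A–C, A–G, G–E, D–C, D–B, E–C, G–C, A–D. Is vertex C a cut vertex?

Deleting C leaves 2 components (was 2), so C is not a cut vertex.

No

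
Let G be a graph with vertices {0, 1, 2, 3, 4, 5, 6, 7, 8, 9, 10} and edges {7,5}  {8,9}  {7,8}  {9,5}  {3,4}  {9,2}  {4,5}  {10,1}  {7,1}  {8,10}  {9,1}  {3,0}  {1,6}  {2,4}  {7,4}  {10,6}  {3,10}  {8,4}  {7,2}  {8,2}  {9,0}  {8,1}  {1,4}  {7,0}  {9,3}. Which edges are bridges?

The edges on the cycle 7-8-9-3-0-7 are not bridges since each lies on that cycle.
Every edge lies on some cycle, so there are no bridges.

none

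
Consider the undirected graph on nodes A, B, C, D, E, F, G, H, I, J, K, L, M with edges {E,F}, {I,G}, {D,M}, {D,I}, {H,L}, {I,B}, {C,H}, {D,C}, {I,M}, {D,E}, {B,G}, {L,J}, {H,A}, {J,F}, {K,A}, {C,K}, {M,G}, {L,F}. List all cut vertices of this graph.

Removing D increases the component count from 1 to 2, so D is a cut vertex.
By contrast removing C leaves 1 component; it is not a cut vertex. No other vertex is a cut vertex either.

D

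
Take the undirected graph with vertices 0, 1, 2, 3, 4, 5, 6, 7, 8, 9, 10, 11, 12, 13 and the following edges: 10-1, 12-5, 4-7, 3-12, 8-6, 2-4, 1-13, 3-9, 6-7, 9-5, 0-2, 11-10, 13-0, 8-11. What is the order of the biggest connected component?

10

Starting from 3 we can reach 3, 5, 9, 12. That is one component of size 4.
Starting from 0 we can reach 0, 1, 2, 4, 6, 7, 8, 10, 11, 13. That is one component of size 10.
The largest has 10 vertices.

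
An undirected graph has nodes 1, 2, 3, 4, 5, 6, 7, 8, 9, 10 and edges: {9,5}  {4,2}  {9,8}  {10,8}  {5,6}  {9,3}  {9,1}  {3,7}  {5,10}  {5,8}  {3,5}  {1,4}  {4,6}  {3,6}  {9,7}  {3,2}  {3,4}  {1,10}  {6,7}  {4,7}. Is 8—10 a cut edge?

No

After removing 8—10, the path 8-5-10 still connects them, so the edge is not a bridge.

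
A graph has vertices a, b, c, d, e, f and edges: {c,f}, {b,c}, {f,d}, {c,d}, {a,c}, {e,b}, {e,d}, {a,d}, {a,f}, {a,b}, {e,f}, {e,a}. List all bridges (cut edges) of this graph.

The edges on the cycle e-a-f-c-b-e are not bridges since each lies on that cycle.
Every edge lies on some cycle, so there are no bridges.

none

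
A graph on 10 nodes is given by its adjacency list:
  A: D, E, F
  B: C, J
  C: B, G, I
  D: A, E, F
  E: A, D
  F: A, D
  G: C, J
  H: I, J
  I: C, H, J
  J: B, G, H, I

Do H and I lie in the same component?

From H we can reach B, C, G, H, I, J, which includes I.

Yes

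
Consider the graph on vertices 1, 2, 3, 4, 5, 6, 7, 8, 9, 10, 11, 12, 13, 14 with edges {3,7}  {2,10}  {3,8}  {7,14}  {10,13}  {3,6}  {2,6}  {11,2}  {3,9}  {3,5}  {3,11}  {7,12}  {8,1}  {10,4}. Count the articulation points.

5

Removing 2 increases the component count from 1 to 2, so 2 is a cut vertex.
Removing 3 increases the component count from 1 to 5, so 3 is a cut vertex.
Removing 7 increases the component count from 1 to 3, so 7 is a cut vertex.
Likewise 8, 10 are cut vertices.
By contrast removing 11 leaves 1 component; it is not a cut vertex. No other vertex is a cut vertex either.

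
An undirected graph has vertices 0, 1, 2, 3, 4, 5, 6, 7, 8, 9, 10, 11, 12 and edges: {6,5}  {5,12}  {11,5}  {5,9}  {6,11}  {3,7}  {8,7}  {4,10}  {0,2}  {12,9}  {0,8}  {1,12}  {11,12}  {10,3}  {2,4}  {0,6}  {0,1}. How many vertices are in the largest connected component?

13

Starting from 0 we can reach 0, 1, 2, 3, 4, 5, 6, 7, 8, 9, 10, 11, 12. That is one component of size 13.
The largest has 13 vertices.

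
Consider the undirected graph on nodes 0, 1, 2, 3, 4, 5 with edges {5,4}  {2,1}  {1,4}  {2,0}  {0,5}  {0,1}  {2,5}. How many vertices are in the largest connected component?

3 is isolated — a component by itself.
Starting from 0 we can reach 0, 1, 2, 4, 5. That is one component of size 5.
The largest has 5 vertices.

5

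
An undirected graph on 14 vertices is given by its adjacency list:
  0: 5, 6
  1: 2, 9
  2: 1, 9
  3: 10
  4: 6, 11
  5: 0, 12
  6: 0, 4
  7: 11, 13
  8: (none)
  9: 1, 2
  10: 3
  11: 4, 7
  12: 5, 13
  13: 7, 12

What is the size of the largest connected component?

8

8 is isolated — a component by itself.
Starting from 3 we can reach 3, 10. That is one component of size 2.
Starting from 1 we can reach 1, 2, 9. That is one component of size 3.
Starting from 0 we can reach 0, 4, 5, 6, 7, 11, 12, 13. That is one component of size 8.
The largest has 8 vertices.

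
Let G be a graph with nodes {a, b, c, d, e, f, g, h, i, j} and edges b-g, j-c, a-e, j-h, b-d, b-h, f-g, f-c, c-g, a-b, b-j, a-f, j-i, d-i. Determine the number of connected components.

Starting from a we can reach a, b, c, d, e, f, g, h, i, j. That is one component of size 10.
Total: 1 component.

1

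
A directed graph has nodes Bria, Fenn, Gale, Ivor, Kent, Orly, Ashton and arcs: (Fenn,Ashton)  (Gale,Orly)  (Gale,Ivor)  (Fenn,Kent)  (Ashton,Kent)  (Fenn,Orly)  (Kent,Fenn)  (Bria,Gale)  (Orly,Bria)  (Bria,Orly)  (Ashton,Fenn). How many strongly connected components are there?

{Fenn, Kent, Ashton} are all mutually reachable — one SCC of size 3.
{Bria, Gale, Orly} are all mutually reachable — one SCC of size 3.
{Ivor} is an SCC by itself.
That gives 3 strongly connected components.

3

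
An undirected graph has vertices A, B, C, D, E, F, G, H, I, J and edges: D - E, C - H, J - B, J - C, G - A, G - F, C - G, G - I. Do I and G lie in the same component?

From I we can reach A, B, C, F, G, H, I, J, which includes G.

Yes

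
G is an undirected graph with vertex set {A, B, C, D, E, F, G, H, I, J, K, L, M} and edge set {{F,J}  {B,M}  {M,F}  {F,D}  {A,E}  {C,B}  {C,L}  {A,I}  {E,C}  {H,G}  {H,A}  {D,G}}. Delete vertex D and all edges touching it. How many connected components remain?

With D gone, the remaining components are: {K}; {A, B, C, E, F, G, H, I, J, L, M}.
That is 2 components.

2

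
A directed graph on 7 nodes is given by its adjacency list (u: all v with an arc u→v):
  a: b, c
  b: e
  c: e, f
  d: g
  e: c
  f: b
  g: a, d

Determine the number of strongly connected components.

{b, c, e, f} are all mutually reachable — one SCC of size 4.
{d, g} are all mutually reachable — one SCC of size 2.
{a} is an SCC by itself.
That gives 3 strongly connected components.

3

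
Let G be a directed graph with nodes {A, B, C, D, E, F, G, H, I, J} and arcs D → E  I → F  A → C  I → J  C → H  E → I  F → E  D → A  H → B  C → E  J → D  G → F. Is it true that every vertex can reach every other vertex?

No

There is no directed path from J to G, so the graph is not strongly connected.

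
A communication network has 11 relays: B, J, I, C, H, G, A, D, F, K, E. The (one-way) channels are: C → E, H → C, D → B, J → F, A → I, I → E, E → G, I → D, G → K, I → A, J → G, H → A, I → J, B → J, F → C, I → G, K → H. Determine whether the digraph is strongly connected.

From C we can reach every vertex (A, B, C, D, E, F, G, H, I, J, K), and every vertex can reach C (A, B, C, D, E, F, G, H, I, J, K). So the whole graph is one strongly connected component.

Yes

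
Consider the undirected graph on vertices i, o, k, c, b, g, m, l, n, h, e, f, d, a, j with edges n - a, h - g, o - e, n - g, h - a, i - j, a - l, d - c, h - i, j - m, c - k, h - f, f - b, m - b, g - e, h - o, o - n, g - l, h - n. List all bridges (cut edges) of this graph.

The edges on the cycle h-i-j-m-b-f-h are not bridges since each lies on that cycle.
But removing c - k disconnects c from k; removing d - c disconnects d from c — these are bridges.

c-d, c-k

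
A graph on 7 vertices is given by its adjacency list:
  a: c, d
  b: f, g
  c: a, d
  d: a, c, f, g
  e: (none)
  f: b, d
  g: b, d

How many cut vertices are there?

Removing d increases the component count from 2 to 3, so d is a cut vertex.
By contrast removing f leaves 2 components; it is not a cut vertex. No other vertex is a cut vertex either.

1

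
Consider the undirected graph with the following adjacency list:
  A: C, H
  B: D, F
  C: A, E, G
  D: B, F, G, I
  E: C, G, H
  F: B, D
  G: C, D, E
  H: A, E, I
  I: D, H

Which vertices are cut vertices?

Removing D increases the component count from 1 to 2, so D is a cut vertex.
By contrast removing F leaves 1 component; it is not a cut vertex. No other vertex is a cut vertex either.

D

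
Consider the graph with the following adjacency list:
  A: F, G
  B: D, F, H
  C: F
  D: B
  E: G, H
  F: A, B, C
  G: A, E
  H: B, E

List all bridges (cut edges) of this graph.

B-D, C-F

The edges on the cycle E-G-A-F-B-H-E are not bridges since each lies on that cycle.
But removing F-C disconnects F from C; removing B-D disconnects B from D — these are bridges.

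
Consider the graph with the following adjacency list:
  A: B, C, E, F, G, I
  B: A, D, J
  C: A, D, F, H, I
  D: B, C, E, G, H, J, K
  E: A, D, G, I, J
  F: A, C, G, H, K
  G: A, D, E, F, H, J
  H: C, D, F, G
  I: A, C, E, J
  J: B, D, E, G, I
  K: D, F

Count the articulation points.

Removing A, for instance, still leaves 1 component. No single vertex removal increases the component count — the graph has no articulation points.

0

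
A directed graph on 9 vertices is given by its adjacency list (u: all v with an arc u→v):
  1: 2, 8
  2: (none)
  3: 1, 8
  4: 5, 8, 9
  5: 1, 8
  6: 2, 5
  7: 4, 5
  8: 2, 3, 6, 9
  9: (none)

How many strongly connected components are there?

{1, 3, 5, 6, 8} are all mutually reachable — one SCC of size 5.
{9} is an SCC by itself.
{4} is an SCC by itself.
{2} is an SCC by itself.
{7} is an SCC by itself.
That gives 5 strongly connected components.

5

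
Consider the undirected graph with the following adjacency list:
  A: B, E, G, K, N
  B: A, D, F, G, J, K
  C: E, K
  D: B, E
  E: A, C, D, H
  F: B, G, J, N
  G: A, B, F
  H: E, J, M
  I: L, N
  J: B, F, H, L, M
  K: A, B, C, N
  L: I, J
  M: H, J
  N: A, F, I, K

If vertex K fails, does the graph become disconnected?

No

Deleting K leaves 1 component (was 1) (its neighbors A, B, C, N remain connected to each other), so K is not a cut vertex.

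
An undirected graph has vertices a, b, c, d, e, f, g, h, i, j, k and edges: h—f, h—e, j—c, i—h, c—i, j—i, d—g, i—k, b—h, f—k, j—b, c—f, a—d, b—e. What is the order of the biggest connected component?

Starting from a we can reach a, d, g. That is one component of size 3.
Starting from b we can reach b, c, e, f, h, i, j, k. That is one component of size 8.
The largest has 8 vertices.

8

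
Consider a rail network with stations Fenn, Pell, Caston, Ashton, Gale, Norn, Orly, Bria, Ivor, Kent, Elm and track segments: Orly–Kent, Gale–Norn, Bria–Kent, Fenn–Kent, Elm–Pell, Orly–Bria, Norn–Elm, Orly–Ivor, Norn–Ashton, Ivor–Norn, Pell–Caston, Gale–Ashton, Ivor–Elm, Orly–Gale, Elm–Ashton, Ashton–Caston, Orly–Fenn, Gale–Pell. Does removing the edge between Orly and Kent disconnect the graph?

No

After removing Orly–Kent, the path Orly-Fenn-Kent still connects them, so the edge is not a bridge.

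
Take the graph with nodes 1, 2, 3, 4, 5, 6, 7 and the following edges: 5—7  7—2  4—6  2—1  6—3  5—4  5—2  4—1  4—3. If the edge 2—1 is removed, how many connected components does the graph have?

1

2 and 1 are still connected via 2-5-4-1, so the component count stays at 1.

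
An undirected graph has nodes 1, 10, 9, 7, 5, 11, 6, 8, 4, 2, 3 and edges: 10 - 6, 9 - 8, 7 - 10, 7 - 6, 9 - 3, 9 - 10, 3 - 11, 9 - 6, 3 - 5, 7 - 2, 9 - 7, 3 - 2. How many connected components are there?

1 is isolated — a component by itself.
4 is isolated — a component by itself.
Starting from 2 we can reach 2, 3, 5, 6, 7, 8, 9, 10, 11. That is one component of size 9.
Total: 3 components.

3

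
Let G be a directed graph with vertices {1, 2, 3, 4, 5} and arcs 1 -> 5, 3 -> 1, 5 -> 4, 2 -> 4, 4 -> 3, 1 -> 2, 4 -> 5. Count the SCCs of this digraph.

1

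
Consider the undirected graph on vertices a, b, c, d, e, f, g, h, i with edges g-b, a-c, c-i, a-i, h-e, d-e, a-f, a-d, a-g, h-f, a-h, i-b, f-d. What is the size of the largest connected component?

9

Starting from a we can reach a, b, c, d, e, f, g, h, i. That is one component of size 9.
The largest has 9 vertices.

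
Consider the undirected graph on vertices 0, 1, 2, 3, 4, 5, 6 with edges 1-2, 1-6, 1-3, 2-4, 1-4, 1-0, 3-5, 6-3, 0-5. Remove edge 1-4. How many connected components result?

1 and 4 are still connected via 1-2-4, so the component count stays at 1.

1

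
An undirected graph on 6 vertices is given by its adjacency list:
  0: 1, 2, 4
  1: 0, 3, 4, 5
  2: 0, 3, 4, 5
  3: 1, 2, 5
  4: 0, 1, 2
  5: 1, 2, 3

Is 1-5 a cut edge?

No

After removing 1-5, the path 1-3-5 still connects them, so the edge is not a bridge.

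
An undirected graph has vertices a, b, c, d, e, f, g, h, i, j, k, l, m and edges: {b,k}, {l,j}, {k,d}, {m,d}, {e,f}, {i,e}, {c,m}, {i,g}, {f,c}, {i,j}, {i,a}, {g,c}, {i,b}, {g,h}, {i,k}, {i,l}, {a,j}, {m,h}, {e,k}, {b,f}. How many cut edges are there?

The edges on the cycle i-l-j-i are not bridges since each lies on that cycle.
Every edge lies on some cycle, so there are no bridges.

0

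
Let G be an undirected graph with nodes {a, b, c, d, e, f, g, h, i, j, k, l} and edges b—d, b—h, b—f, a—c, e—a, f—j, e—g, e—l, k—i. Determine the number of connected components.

Starting from i we can reach i, k. That is one component of size 2.
Starting from b we can reach b, d, f, h, j. That is one component of size 5.
Starting from a we can reach a, c, e, g, l. That is one component of size 5.
Total: 3 components.

3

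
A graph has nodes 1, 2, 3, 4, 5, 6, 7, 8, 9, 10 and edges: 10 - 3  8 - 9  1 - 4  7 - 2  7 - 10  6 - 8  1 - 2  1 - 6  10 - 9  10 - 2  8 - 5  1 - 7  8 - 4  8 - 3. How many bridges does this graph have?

1

The edges on the cycle 1-6-8-3-10-7-1 are not bridges since each lies on that cycle.
But removing 8 - 5 disconnects 8 from 5 — this is a bridge.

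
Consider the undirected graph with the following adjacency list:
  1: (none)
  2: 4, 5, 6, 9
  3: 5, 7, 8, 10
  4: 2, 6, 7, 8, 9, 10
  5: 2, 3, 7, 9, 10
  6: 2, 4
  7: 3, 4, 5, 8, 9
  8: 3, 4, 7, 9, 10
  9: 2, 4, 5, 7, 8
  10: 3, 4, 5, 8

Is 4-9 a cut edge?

No

After removing 4-9, the path 4-2-9 still connects them, so the edge is not a bridge.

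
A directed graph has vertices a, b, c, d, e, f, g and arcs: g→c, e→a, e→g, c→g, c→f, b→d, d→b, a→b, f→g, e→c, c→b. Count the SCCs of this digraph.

4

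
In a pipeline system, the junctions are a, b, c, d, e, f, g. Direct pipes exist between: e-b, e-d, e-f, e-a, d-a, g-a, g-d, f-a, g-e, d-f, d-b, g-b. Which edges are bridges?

none

The edges on the cycle e-f-a-e are not bridges since each lies on that cycle.
Every edge lies on some cycle, so there are no bridges.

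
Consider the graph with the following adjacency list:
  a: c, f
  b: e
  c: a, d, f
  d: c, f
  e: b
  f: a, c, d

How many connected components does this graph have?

2

Starting from b we can reach b, e. That is one component of size 2.
Starting from a we can reach a, c, d, f. That is one component of size 4.
Total: 2 components.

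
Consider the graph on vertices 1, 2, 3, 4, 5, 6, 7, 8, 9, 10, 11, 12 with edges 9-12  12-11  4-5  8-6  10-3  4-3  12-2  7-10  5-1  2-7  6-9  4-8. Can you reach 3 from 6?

Yes

From 6 we can reach 1, 2, 3, 4, 5, 6, 7, 8, 9, 10, 11, 12, which includes 3.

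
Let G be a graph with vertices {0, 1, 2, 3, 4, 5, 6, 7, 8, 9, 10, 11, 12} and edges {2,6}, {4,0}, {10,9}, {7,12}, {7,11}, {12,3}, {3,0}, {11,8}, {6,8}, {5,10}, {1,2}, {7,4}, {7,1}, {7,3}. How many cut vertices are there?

2

Removing 7 increases the component count from 2 to 3, so 7 is a cut vertex.
Removing 10 increases the component count from 2 to 3, so 10 is a cut vertex.
By contrast removing 6 leaves 2 components; it is not a cut vertex. No other vertex is a cut vertex either.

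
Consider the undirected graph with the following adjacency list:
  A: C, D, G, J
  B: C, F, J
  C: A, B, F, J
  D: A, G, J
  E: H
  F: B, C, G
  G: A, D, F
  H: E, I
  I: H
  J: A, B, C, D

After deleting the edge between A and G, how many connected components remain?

2

A and G are still connected via A-D-G, so the component count stays at 2.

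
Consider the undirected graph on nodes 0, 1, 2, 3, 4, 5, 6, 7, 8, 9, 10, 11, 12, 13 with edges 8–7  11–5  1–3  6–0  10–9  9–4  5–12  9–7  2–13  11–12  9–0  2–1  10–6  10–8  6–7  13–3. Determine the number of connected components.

Starting from 5 we can reach 5, 11, 12. That is one component of size 3.
Starting from 1 we can reach 1, 2, 3, 13. That is one component of size 4.
Starting from 0 we can reach 0, 4, 6, 7, 8, 9, 10. That is one component of size 7.
Total: 3 components.

3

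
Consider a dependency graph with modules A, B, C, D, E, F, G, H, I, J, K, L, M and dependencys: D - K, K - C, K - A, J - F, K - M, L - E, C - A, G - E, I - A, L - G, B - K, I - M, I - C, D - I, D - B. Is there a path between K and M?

From K we can reach A, B, C, D, I, K, M, which includes M.

Yes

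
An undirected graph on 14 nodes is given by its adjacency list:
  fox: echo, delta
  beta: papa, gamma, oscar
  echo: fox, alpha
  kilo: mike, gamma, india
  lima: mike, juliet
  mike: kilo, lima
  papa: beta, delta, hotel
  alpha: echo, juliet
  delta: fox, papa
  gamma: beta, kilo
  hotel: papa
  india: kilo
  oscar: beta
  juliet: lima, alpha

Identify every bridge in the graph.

beta-oscar, hotel-papa, india-kilo

The edges on the cycle alpha-echo-fox-delta-papa-beta-gamma-kilo-mike-lima-juliet-alpha are not bridges since each lies on that cycle.
But removing india-kilo disconnects india from kilo; removing papa-hotel disconnects papa from hotel; removing oscar-beta disconnects oscar from beta — these are bridges.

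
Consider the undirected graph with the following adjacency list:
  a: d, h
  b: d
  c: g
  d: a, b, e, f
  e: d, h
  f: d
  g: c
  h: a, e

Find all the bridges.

b-d, c-g, d-f

The edges on the cycle d-a-h-e-d are not bridges since each lies on that cycle.
But removing g-c disconnects g from c; removing d-b disconnects d from b; removing d-f disconnects d from f — these are bridges.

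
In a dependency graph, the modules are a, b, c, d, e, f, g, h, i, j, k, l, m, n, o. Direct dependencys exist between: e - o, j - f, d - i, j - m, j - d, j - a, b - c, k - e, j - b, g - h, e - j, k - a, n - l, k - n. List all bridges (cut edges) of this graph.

The edges on the cycle k-e-j-a-k are not bridges since each lies on that cycle.
But removing i - d disconnects i from d; removing g - h disconnects g from h; removing k - n disconnects k from n; removing j - m disconnects j from m — these are bridges.
In total 10 edges are bridges.

b-c, b-j, d-i, d-j, e-o, f-j, g-h, j-m, k-n, l-n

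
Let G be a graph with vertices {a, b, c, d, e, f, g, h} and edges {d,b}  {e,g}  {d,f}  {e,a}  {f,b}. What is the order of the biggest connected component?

h is isolated — a component by itself.
c is isolated — a component by itself.
Starting from a we can reach a, e, g. That is one component of size 3.
Starting from b we can reach b, d, f. That is one component of size 3.
The largest has 3 vertices.

3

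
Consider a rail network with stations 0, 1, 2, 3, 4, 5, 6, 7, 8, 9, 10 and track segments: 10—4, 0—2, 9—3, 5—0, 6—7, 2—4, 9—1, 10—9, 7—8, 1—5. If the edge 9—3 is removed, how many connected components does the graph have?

Before removal there are 2 components.
9—3 is a bridge — removing it separates 9's side from 3's side.
After removal: 3 components.

3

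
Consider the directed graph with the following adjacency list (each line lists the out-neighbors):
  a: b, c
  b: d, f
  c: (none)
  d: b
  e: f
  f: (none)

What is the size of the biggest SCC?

{b, d} are all mutually reachable — one SCC of size 2.
{f} is an SCC by itself.
{e} is an SCC by itself.
{a} is an SCC by itself.
{c} is an SCC by itself.
The largest has 2 vertices.

2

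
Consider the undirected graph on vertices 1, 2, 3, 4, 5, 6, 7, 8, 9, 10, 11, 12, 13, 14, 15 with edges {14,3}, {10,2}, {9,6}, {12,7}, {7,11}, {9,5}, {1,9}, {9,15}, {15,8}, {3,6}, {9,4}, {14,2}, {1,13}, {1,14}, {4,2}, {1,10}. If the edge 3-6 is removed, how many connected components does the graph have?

3 and 6 are still connected via 3-14-1-9-6, so the component count stays at 2.

2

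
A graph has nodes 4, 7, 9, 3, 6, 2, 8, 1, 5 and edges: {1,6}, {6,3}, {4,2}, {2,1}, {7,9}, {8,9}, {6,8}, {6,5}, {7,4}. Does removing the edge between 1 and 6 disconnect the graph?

After removing 1–6, the path 1-2-4-7-9-8-6 still connects them, so the edge is not a bridge.

No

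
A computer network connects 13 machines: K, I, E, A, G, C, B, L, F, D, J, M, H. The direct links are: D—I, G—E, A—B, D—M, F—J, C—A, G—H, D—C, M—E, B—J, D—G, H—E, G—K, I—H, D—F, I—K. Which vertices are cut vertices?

D

Removing D increases the component count from 2 to 3, so D is a cut vertex.
By contrast removing H leaves 2 components; it is not a cut vertex. No other vertex is a cut vertex either.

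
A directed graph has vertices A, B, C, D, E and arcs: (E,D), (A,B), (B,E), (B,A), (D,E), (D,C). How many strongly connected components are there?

3

{D, E} are all mutually reachable — one SCC of size 2.
{A, B} are all mutually reachable — one SCC of size 2.
{C} is an SCC by itself.
That gives 3 strongly connected components.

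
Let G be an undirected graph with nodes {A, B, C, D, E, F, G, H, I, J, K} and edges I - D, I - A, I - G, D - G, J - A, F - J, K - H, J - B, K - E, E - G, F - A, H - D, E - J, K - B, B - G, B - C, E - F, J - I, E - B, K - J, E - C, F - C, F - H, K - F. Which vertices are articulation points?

Removing B, for instance, still leaves 1 component. No single vertex removal increases the component count — the graph has no articulation points.

none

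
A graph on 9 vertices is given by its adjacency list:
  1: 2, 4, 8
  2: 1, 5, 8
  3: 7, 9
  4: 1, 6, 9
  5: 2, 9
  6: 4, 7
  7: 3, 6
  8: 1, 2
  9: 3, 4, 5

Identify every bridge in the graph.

none

The edges on the cycle 9-4-6-7-3-9 are not bridges since each lies on that cycle.
Every edge lies on some cycle, so there are no bridges.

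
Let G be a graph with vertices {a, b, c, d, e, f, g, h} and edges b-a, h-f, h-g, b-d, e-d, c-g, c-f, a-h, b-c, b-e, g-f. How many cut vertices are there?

Removing b increases the component count from 1 to 2, so b is a cut vertex.
By contrast removing e leaves 1 component; it is not a cut vertex. No other vertex is a cut vertex either.

1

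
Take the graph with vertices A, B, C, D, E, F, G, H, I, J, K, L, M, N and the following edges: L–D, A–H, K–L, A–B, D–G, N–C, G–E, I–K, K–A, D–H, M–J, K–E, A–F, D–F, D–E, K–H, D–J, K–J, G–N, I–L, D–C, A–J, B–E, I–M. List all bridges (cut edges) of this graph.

The edges on the cycle K-A-J-K are not bridges since each lies on that cycle.
Every edge lies on some cycle, so there are no bridges.

none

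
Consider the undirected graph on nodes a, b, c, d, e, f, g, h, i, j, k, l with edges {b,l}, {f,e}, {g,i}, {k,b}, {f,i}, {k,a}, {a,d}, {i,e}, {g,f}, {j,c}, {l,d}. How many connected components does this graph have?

h is isolated — a component by itself.
Starting from c we can reach c, j. That is one component of size 2.
Starting from e we can reach e, f, g, i. That is one component of size 4.
Starting from a we can reach a, b, d, k, l. That is one component of size 5.
Total: 4 components.

4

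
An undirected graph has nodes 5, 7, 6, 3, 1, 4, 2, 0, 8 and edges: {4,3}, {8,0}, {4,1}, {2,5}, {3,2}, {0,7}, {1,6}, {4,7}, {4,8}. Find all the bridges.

1-4, 1-6, 2-3, 2-5, 3-4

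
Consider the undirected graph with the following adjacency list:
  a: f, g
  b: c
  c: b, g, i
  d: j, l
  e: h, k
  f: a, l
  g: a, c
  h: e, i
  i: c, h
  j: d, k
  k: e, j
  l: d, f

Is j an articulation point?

No

Deleting j leaves 1 component (was 1) (its neighbors d, k remain connected to each other), so j is not a cut vertex.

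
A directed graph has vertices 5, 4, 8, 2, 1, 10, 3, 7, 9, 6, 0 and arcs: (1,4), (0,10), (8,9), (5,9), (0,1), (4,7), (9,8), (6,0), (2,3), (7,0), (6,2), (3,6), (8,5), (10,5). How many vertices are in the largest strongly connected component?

{0, 1, 4, 7} are all mutually reachable — one SCC of size 4.
{2, 3, 6} are all mutually reachable — one SCC of size 3.
{5, 8, 9} are all mutually reachable — one SCC of size 3.
{10} is an SCC by itself.
The largest has 4 vertices.

4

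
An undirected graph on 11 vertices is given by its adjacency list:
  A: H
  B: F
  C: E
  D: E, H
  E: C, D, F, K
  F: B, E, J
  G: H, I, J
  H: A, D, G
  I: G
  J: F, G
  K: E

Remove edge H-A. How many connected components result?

Before removal there is 1 component.
H-A is a bridge — removing it separates H's side from A's side.
After removal: 2 components.

2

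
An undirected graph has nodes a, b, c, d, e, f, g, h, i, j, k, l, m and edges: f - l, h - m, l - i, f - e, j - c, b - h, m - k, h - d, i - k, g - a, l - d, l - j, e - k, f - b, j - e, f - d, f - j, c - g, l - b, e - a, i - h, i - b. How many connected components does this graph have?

Starting from a we can reach a, b, c, d, e, f, g, h, i, j, k, l, m. That is one component of size 13.
Total: 1 component.

1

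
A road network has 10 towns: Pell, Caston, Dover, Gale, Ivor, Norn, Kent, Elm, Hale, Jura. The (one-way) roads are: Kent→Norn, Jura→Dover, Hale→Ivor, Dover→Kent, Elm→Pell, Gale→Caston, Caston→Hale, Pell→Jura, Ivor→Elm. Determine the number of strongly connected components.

10

{Kent} is an SCC by itself.
{Elm} is an SCC by itself.
{Gale} is an SCC by itself.
{Jura} is an SCC by itself.
{Ivor} is an SCC by itself.
(and 5 more singleton SCCs)
That gives 10 strongly connected components.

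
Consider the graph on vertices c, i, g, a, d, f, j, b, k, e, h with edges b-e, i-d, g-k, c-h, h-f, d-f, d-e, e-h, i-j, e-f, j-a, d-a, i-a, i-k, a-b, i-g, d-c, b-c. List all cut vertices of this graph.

Removing i increases the component count from 1 to 2, so i is a cut vertex.
By contrast removing c leaves 1 component; it is not a cut vertex. No other vertex is a cut vertex either.

i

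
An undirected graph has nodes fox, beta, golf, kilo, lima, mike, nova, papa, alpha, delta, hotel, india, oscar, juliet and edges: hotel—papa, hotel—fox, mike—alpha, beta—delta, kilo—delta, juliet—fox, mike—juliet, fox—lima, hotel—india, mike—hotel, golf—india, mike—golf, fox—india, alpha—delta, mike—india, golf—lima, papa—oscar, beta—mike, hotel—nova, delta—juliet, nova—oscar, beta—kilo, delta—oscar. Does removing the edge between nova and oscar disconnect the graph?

No

After removing nova—oscar, the path nova-hotel-papa-oscar still connects them, so the edge is not a bridge.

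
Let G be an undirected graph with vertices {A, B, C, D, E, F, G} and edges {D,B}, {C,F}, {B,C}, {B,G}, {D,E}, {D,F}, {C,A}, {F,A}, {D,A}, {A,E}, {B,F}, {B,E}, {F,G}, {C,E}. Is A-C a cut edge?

No

After removing A-C, the path A-F-C still connects them, so the edge is not a bridge.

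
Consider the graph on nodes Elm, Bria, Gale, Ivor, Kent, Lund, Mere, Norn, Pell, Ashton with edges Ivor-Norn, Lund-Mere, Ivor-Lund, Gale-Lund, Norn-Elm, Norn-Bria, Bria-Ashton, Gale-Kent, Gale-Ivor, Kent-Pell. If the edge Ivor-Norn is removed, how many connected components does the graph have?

Before removal there is 1 component.
Ivor-Norn is a bridge — removing it separates Ivor's side from Norn's side.
After removal: 2 components.

2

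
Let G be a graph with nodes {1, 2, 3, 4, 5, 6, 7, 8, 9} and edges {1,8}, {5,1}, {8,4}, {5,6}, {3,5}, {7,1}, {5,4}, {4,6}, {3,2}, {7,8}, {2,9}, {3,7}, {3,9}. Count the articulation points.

1

Removing 3 increases the component count from 1 to 2, so 3 is a cut vertex.
By contrast removing 1 leaves 1 component; it is not a cut vertex. No other vertex is a cut vertex either.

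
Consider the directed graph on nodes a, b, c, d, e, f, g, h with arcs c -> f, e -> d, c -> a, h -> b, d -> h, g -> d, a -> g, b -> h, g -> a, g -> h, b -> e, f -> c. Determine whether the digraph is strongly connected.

No

There is no directed path from d to c, so the graph is not strongly connected.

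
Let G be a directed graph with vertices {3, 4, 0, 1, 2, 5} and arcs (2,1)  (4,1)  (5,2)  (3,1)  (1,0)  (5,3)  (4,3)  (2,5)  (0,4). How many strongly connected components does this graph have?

{0, 1, 3, 4} are all mutually reachable — one SCC of size 4.
{2, 5} are all mutually reachable — one SCC of size 2.
That gives 2 strongly connected components.

2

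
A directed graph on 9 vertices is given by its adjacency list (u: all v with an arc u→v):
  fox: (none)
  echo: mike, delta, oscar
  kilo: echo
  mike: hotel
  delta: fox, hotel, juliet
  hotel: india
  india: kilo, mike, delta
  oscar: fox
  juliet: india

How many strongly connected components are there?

{echo, kilo, mike, delta, hotel, india, juliet} are all mutually reachable — one SCC of size 7.
{oscar} is an SCC by itself.
{fox} is an SCC by itself.
That gives 3 strongly connected components.

3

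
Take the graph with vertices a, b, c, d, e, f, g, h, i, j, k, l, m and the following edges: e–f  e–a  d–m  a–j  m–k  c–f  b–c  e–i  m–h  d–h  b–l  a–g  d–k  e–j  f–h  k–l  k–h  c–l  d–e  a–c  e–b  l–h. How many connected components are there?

1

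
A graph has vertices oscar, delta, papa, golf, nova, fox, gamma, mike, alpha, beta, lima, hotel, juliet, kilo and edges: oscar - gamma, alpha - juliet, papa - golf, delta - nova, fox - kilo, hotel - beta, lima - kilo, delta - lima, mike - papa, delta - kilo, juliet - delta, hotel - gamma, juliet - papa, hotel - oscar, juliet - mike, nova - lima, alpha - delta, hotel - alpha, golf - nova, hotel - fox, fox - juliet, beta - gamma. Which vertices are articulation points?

Removing hotel increases the component count from 1 to 2, so hotel is a cut vertex.
By contrast removing alpha leaves 1 component; it is not a cut vertex. No other vertex is a cut vertex either.

hotel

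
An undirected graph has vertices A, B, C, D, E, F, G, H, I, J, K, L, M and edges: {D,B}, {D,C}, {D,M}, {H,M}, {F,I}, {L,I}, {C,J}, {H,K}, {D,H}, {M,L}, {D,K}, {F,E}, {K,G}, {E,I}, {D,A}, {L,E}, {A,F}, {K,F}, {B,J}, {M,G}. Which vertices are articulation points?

D

Removing D increases the component count from 1 to 2, so D is a cut vertex.
By contrast removing J leaves 1 component; it is not a cut vertex. No other vertex is a cut vertex either.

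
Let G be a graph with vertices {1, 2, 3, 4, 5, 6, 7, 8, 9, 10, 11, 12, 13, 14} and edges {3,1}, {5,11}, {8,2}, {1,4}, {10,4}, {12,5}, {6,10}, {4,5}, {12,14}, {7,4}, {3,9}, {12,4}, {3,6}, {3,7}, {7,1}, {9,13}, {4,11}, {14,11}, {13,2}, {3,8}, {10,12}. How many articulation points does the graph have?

Removing 3 increases the component count from 1 to 2, so 3 is a cut vertex.
By contrast removing 14 leaves 1 component; it is not a cut vertex. No other vertex is a cut vertex either.

1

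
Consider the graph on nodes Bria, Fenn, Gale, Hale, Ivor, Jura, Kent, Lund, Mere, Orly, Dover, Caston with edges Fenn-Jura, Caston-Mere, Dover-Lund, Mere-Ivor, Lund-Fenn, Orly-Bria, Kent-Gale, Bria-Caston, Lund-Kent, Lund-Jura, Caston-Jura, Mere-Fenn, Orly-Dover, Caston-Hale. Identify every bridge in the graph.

Caston-Hale, Gale-Kent, Ivor-Mere, Kent-Lund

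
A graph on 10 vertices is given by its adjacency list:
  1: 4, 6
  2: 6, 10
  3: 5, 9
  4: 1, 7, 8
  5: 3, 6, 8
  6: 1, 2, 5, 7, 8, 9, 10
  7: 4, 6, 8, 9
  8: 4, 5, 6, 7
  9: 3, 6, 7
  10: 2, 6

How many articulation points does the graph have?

Removing 6 increases the component count from 1 to 2, so 6 is a cut vertex.
By contrast removing 4 leaves 1 component; it is not a cut vertex. No other vertex is a cut vertex either.

1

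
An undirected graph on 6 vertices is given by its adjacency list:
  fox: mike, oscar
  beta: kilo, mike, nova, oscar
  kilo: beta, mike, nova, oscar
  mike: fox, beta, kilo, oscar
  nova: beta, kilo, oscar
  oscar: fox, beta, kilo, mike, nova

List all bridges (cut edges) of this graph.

The edges on the cycle oscar-kilo-mike-fox-oscar are not bridges since each lies on that cycle.
Every edge lies on some cycle, so there are no bridges.

none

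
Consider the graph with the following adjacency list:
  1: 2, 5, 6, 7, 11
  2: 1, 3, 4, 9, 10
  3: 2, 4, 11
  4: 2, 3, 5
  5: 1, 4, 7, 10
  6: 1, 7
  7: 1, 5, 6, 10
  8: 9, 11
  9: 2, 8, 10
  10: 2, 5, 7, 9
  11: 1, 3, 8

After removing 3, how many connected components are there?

With 3 gone, the remaining components are: {1, 2, 4, 5, 6, 7, 8, 9, 10, 11}.
That is 1 component.

1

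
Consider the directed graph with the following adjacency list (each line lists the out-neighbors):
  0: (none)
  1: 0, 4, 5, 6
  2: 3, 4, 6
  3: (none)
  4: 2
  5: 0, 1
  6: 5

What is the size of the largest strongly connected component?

{1, 2, 4, 5, 6} are all mutually reachable — one SCC of size 5.
{0} is an SCC by itself.
{3} is an SCC by itself.
The largest has 5 vertices.

5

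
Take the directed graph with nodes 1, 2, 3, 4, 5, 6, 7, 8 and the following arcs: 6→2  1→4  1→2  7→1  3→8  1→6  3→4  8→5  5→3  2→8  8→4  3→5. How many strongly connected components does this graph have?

6

{3, 5, 8} are all mutually reachable — one SCC of size 3.
{2} is an SCC by itself.
{7} is an SCC by itself.
{1} is an SCC by itself.
{6} is an SCC by itself.
(and 1 more singleton SCC)
That gives 6 strongly connected components.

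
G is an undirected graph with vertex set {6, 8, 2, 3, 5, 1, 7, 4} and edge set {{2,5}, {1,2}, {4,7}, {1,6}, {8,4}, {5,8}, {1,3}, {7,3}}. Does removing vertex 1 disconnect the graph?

Yes

Deleting 1 raises the number of components from 1 to 2, so 1 is a cut vertex.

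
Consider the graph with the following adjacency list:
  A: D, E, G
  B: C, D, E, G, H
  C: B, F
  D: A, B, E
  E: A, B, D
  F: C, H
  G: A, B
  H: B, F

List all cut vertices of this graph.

Removing B increases the component count from 1 to 2, so B is a cut vertex.
By contrast removing C leaves 1 component; it is not a cut vertex. No other vertex is a cut vertex either.

B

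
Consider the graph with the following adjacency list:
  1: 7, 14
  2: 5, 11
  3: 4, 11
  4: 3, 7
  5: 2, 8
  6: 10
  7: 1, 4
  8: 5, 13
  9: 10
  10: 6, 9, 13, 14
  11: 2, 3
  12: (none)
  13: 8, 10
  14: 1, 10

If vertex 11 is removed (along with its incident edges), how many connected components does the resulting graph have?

2

With 11 gone, the remaining components are: {12}; {1, 2, 3, 4, 5, 6, 7, 8, 9, 10, 13, 14}.
That is 2 components.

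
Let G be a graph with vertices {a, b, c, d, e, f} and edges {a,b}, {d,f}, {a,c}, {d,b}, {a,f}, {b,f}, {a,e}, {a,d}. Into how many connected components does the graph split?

1

Starting from a we can reach a, b, c, d, e, f. That is one component of size 6.
Total: 1 component.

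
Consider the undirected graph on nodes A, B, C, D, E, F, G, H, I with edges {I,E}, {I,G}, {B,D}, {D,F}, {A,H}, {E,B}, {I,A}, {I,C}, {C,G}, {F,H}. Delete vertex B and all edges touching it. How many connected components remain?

1

With B gone, the remaining components are: {A, C, D, E, F, G, H, I}.
That is 1 component.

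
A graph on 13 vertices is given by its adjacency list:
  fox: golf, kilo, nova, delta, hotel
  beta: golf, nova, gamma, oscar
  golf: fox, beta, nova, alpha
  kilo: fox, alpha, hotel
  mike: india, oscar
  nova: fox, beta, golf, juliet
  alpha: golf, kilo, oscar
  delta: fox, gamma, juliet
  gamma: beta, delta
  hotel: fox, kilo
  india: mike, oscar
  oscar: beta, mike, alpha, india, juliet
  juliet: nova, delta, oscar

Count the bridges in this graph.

0

The edges on the cycle oscar-india-mike-oscar are not bridges since each lies on that cycle.
Every edge lies on some cycle, so there are no bridges.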